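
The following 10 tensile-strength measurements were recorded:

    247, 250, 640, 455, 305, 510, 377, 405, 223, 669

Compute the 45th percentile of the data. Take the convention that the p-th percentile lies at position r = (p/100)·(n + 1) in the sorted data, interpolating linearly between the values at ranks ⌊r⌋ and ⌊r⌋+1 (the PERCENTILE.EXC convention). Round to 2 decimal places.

Sorted: 223, 247, 250, 305, 377, 405, 455, 510, 640, 669.
n = 10.
r = (45/100)·(10 + 1) = 4.95.
Rank 4 is 305 and rank 5 is 377.
Interpolate: 305 + 0.95·(377 − 305) = 305 + 0.95·72 = 373.4.

373.40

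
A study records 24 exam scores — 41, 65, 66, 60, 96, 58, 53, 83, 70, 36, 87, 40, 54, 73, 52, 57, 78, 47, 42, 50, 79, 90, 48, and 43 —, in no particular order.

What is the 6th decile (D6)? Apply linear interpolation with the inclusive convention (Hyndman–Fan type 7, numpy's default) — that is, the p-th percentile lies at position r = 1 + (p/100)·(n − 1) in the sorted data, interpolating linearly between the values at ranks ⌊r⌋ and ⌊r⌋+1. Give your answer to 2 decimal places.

Sorted: 36, 40, 41, 42, 43, 47, 48, 50, 52, 53, 54, 57, 58, 60, 65, 66, 70, 73, 78, 79, 83, 87, 90, 96.
n = 24.
r = 1 + (60/100)·(24 − 1) = 1 + 13.8 = 14.8.
Rank 14 is 60 and rank 15 is 65.
Interpolate: 60 + 0.8·(65 − 60) = 60 + 0.8·5 = 64.

64.00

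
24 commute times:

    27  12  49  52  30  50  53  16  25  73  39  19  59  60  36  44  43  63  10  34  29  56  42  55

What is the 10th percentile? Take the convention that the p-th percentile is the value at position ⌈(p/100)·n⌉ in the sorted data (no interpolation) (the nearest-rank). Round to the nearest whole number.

16

Sorted: 10, 12, 16, 19, 25, 27, 29, 30, 34, 36, 39, 42, 43, 44, 49, 50, 52, 53, 55, 56, 59, 60, 63, 73.
n = 24.
Position = ⌈10/100 · 24⌉ = ⌈2.4⌉ = 3.
The value at rank 3 is 16.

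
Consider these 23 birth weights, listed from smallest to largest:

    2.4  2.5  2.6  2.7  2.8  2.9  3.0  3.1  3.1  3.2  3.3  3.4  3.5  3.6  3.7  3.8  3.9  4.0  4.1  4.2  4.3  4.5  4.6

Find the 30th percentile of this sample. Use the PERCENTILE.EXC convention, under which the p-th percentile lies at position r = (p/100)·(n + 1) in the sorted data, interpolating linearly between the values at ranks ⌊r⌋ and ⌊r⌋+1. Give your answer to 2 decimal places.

n = 23.
r = (30/100)·(23 + 1) = 7.2.
Rank 7 is 3.0 and rank 8 is 3.1.
Interpolate: 3.0 + 0.2·(3.1 − 3.0) = 3.0 + 0.2·0.1 = 3.02.

3.02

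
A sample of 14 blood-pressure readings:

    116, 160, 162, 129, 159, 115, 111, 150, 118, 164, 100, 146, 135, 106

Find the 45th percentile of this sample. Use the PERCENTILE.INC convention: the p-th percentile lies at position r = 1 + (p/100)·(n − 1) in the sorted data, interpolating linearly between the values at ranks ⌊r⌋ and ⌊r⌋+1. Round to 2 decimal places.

127.35

Sorted: 100, 106, 111, 115, 116, 118, 129, 135, 146, 150, 159, 160, 162, 164.
n = 14.
r = 1 + (45/100)·(14 − 1) = 1 + 5.85 = 6.85.
Rank 6 is 118 and rank 7 is 129.
Interpolate: 118 + 0.85·(129 − 118) = 118 + 0.85·11 = 127.35.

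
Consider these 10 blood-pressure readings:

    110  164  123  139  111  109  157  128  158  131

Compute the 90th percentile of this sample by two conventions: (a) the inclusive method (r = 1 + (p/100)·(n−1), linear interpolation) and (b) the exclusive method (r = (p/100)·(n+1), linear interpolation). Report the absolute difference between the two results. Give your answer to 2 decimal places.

4.80

Sorted: 109, 110, 111, 123, 128, 131, 139, 157, 158, 164.
n = 10.
(a) r = 9.1; between ranks 9 (158) and 10 (164): 158.6.
(b) r = 9.9; between ranks 9 (158) and 10 (164): 163.4.
|158.6 − 163.4| = 4.8.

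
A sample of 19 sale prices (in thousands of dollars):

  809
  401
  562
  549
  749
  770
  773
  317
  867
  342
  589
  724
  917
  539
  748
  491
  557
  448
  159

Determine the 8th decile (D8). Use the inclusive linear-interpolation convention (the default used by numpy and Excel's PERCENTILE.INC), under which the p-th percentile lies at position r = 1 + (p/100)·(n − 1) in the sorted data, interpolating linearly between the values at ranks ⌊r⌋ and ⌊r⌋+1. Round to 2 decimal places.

Sorted: 159, 317, 342, 401, 448, 491, 539, 549, 557, 562, 589, 724, 748, 749, 770, 773, 809, 867, 917.
n = 19.
r = 1 + (80/100)·(19 − 1) = 1 + 14.4 = 15.4.
Rank 15 is 770 and rank 16 is 773.
Interpolate: 770 + 0.4·(773 − 770) = 770 + 0.4·3 = 771.2.

771.20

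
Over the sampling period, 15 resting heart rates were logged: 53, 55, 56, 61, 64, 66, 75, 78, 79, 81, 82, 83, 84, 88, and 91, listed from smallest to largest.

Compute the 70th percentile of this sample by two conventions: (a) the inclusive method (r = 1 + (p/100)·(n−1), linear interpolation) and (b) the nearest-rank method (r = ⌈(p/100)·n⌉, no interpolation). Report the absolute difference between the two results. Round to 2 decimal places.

0.20

n = 15.
(a) r = 10.8; between ranks 10 (81) and 11 (82): 81.8.
(b) the nearest-rank method: rank 11 → 82.
|81.8 − 82| = 0.2.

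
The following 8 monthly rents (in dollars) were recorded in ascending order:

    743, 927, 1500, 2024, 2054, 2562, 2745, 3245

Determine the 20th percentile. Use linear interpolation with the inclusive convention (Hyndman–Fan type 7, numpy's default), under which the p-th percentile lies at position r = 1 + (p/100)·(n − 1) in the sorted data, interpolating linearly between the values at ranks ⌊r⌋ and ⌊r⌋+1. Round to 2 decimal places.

1156.20

n = 8.
r = 1 + (20/100)·(8 − 1) = 1 + 1.4 = 2.4.
Rank 2 is 927 and rank 3 is 1500.
Interpolate: 927 + 0.4·(1500 − 927) = 927 + 0.4·573 = 1156.2.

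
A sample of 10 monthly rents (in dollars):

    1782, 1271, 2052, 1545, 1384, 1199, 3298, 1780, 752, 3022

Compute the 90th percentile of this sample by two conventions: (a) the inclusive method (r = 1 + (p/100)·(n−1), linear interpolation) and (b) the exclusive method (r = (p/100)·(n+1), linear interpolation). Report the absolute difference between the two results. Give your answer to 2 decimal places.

220.80

Sorted: 752, 1199, 1271, 1384, 1545, 1780, 1782, 2052, 3022, 3298.
n = 10.
(a) r = 9.1; between ranks 9 (3022) and 10 (3298): 3049.6.
(b) r = 9.9; between ranks 9 (3022) and 10 (3298): 3270.4.
|3049.6 − 3270.4| = 220.8.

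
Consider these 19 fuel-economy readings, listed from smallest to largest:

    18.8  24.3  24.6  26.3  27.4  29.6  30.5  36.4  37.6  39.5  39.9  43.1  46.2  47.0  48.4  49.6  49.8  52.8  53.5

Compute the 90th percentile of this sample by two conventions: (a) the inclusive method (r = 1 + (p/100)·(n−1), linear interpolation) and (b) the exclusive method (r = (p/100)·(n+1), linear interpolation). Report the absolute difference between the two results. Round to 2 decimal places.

2.40

n = 19.
(a) r = 17.2; between ranks 17 (49.8) and 18 (52.8): 50.4.
(b) r = 18 → value at rank 18 = 52.8.
|50.4 − 52.8| = 2.4.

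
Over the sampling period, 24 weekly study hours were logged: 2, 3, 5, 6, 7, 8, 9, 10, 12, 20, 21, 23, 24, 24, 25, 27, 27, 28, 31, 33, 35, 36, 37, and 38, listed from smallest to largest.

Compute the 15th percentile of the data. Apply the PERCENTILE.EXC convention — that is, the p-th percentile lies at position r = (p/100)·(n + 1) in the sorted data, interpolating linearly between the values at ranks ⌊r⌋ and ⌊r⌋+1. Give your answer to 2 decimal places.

5.75

n = 24.
r = (15/100)·(24 + 1) = 3.75.
Rank 3 is 5 and rank 4 is 6.
Interpolate: 5 + 0.75·(6 − 5) = 5 + 0.75·1 = 5.75.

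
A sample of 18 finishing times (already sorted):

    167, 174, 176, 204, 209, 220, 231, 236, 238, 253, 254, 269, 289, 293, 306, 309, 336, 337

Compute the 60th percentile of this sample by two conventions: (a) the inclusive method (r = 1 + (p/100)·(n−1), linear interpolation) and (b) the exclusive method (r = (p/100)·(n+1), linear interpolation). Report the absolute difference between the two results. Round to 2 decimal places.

n = 18.
(a) r = 11.2; between ranks 11 (254) and 12 (269): 257.
(b) r = 11.4; between ranks 11 (254) and 12 (269): 260.
|257 − 260| = 3.

3.00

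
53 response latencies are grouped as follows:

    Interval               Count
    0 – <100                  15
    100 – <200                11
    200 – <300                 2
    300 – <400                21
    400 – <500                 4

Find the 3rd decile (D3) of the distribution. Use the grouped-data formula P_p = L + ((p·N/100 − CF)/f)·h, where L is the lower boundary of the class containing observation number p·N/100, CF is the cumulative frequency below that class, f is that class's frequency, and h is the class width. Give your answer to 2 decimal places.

N = 53; target position k = 30/100 · 53 = 15.9.
Cumulative frequencies: 15, 26, 28, 49, 53.
Observation 15.9 falls in the class 100 – <200.
L = 100, CF = 15, f = 11, h = 100.
P30 = 100 + ((15.9 − 15)/11)·100 = 100 + 8.18182 = 108.182.

108.18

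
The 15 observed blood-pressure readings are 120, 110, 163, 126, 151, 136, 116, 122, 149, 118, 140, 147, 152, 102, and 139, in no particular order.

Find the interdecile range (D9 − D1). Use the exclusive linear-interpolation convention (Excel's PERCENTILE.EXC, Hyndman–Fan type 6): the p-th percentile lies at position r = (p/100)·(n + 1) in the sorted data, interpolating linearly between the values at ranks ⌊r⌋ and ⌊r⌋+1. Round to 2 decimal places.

49.60

Sorted: 102, 110, 116, 118, 120, 122, 126, 136, 139, 140, 147, 149, 151, 152, 163.
n = 15.
P10: r = 1.6; ranks 1–2 are 102, 110; interpolating gives 106.8.
P90: r = 14.4; ranks 14–15 are 152, 163; interpolating gives 156.4.
Difference: 156.4 − 106.8 = 49.6.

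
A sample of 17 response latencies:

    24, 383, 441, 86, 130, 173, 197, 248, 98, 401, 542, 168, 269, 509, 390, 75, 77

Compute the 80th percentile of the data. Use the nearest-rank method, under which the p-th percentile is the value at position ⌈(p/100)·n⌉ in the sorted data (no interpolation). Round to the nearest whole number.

Sorted: 24, 75, 77, 86, 98, 130, 168, 173, 197, 248, 269, 383, 390, 401, 441, 509, 542.
n = 17.
Position = ⌈80/100 · 17⌉ = ⌈13.6⌉ = 14.
The value at rank 14 is 401.

401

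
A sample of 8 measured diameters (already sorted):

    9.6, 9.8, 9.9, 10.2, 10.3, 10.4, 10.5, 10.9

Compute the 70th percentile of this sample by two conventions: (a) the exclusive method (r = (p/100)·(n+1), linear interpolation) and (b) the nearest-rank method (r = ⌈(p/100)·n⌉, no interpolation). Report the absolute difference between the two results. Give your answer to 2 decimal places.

0.03

n = 8.
(a) r = 6.3; between ranks 6 (10.4) and 7 (10.5): 10.43.
(b) the nearest-rank method: rank 6 → 10.4.
|10.43 − 10.4| = 0.03.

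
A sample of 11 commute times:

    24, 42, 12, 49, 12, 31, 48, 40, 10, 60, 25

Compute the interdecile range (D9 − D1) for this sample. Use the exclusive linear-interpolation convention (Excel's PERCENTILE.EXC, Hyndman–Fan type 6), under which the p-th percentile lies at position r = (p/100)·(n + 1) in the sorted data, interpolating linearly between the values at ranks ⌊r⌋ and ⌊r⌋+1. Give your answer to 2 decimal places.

Sorted: 10, 12, 12, 24, 25, 31, 40, 42, 48, 49, 60.
n = 11.
P10: r = 1.2; ranks 1–2 are 10, 12; interpolating gives 10.4.
P90: r = 10.8; ranks 10–11 are 49, 60; interpolating gives 57.8.
Difference: 57.8 − 10.4 = 47.4.

47.40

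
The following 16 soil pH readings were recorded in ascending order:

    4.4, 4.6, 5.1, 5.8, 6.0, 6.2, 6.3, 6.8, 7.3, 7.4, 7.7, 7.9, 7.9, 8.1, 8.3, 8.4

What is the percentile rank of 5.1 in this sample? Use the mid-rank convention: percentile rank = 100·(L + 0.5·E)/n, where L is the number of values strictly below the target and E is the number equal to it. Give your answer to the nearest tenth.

15.6

Count below 5.1: L = 2; count equal: E = 1; n = 16.
Percentile rank = 100·(2 + 0.5·1)/16 = 100·2.5/16 = 15.62.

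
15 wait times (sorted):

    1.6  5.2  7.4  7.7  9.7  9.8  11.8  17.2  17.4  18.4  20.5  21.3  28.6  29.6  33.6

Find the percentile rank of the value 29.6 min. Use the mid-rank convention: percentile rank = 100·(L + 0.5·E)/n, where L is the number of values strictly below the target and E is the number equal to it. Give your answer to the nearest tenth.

Count below 29.6: L = 13; count equal: E = 1; n = 15.
Percentile rank = 100·(13 + 0.5·1)/15 = 100·13.5/15 = 90.

90.0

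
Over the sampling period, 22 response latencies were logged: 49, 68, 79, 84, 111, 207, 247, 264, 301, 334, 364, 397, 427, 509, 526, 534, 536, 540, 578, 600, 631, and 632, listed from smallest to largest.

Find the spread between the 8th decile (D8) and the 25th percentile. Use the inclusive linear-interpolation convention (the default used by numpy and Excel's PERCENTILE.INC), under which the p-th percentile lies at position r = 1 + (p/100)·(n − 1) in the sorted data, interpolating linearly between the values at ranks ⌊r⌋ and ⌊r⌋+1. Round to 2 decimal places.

322.20

n = 22.
P25: r = 6.25; ranks 6–7 are 207, 247; interpolating gives 217.
P80: r = 17.8; ranks 17–18 are 536, 540; interpolating gives 539.2.
Difference: 539.2 − 217 = 322.2.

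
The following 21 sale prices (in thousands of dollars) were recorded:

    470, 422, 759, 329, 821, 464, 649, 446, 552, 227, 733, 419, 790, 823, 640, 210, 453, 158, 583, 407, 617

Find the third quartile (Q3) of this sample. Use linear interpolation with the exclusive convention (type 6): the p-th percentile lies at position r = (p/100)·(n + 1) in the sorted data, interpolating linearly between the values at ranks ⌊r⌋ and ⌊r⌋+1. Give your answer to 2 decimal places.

Sorted: 158, 210, 227, 329, 407, 419, 422, 446, 453, 464, 470, 552, 583, 617, 640, 649, 733, 759, 790, 821, 823.
n = 21.
r = (75/100)·(21 + 1) = 16.5.
Rank 16 is 649 and rank 17 is 733.
Interpolate: 649 + 0.5·(733 − 649) = 649 + 0.5·84 = 691.

691.00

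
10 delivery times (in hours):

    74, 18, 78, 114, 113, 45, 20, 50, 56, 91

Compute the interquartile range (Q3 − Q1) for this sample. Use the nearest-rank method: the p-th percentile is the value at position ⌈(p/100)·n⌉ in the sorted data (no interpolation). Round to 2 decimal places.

46.00

Sorted: 18, 20, 45, 50, 56, 74, 78, 91, 113, 114.
n = 10.
P25: rank ⌈25/100·10⌉ = 3 → 45.
P75: rank ⌈75/100·10⌉ = 8 → 91.
Difference: 91 − 45 = 46.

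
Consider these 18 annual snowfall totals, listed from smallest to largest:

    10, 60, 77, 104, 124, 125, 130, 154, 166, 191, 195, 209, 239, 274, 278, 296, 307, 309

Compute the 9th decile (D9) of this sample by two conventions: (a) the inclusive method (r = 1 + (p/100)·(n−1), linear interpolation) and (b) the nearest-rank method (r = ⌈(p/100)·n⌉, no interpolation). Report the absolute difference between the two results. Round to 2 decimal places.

7.70

n = 18.
(a) r = 16.3; between ranks 16 (296) and 17 (307): 299.3.
(b) the nearest-rank method: rank 17 → 307.
|299.3 − 307| = 7.7.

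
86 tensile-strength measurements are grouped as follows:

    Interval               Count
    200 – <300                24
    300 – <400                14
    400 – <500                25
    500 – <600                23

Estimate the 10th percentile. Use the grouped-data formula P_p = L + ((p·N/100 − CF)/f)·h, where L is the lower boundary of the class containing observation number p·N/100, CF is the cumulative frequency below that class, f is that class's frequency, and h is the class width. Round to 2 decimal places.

235.83

N = 86; target position k = 10/100 · 86 = 8.6.
Cumulative frequencies: 24, 38, 63, 86.
Observation 8.6 falls in the class 200 – <300.
L = 200, CF = 0, f = 24, h = 100.
P10 = 200 + ((8.6 − 0)/24)·100 = 200 + 35.8333 = 235.833.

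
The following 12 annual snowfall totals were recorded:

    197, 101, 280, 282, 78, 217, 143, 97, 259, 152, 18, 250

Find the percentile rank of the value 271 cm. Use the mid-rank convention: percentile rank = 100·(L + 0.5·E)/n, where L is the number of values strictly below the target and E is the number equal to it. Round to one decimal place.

83.3

Sorted: 18, 78, 97, 101, 143, 152, 197, 217, 250, 259, 280, 282.
Count below 271: L = 10; count equal: E = 0; n = 12.
Percentile rank = 100·(10 + 0.5·0)/12 = 100·10/12 = 83.33.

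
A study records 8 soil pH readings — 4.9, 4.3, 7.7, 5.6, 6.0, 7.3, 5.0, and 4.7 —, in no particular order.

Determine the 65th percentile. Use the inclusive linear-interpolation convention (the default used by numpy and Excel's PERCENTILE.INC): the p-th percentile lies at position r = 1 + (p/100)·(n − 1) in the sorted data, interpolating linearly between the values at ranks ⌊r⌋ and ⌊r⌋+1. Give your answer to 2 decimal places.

5.82

Sorted: 4.3, 4.7, 4.9, 5.0, 5.6, 6.0, 7.3, 7.7.
n = 8.
r = 1 + (65/100)·(8 − 1) = 1 + 4.55 = 5.55.
Rank 5 is 5.6 and rank 6 is 6.0.
Interpolate: 5.6 + 0.55·(6.0 − 5.6) = 5.6 + 0.55·0.4 = 5.82.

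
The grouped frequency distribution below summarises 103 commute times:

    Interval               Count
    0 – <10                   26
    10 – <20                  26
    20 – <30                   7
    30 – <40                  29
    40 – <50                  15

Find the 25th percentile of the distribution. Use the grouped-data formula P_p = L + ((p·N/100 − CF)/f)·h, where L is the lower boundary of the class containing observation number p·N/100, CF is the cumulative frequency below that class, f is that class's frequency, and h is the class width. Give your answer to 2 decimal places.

N = 103; target position k = 25/100 · 103 = 25.75.
Cumulative frequencies: 26, 52, 59, 88, 103.
Observation 25.75 falls in the class 0 – <10.
L = 0, CF = 0, f = 26, h = 10.
P25 = 0 + ((25.75 − 0)/26)·10 = 0 + 9.90385 = 9.90385.

9.90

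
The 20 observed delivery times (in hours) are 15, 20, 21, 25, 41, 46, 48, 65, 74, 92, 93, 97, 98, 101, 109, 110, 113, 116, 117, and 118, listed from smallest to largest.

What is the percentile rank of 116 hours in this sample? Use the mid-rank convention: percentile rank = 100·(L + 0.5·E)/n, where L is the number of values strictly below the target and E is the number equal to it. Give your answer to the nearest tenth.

Count below 116: L = 17; count equal: E = 1; n = 20.
Percentile rank = 100·(17 + 0.5·1)/20 = 100·17.5/20 = 87.5.

87.5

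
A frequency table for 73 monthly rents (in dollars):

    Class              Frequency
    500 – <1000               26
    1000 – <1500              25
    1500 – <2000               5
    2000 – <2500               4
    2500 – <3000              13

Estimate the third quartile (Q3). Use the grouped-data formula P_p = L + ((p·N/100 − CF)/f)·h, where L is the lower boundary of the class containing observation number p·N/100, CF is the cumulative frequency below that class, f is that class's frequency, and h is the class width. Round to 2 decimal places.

N = 73; target position k = 75/100 · 73 = 54.75.
Cumulative frequencies: 26, 51, 56, 60, 73.
Observation 54.75 falls in the class 1500 – <2000.
L = 1500, CF = 51, f = 5, h = 500.
P75 = 1500 + ((54.75 − 51)/5)·500 = 1500 + 375 = 1875.

1875.00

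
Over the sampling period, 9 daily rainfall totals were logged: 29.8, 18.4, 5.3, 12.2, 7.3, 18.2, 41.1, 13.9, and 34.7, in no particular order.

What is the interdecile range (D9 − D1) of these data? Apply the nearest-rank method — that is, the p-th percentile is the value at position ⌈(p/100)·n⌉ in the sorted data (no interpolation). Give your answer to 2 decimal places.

35.80

Sorted: 5.3, 7.3, 12.2, 13.9, 18.2, 18.4, 29.8, 34.7, 41.1.
n = 9.
P10: rank ⌈10/100·9⌉ = 1 → 5.3.
P90: rank ⌈90/100·9⌉ = 9 → 41.1.
Difference: 41.1 − 5.3 = 35.8.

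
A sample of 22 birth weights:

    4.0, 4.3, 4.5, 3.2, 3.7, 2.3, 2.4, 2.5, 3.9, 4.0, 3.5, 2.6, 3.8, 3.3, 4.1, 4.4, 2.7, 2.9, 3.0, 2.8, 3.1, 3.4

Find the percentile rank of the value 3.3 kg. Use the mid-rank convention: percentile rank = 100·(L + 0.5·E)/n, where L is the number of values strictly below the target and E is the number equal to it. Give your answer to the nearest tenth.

Sorted: 2.3, 2.4, 2.5, 2.6, 2.7, 2.8, 2.9, 3.0, 3.1, 3.2, 3.3, 3.4, 3.5, 3.7, 3.8, 3.9, 4.0, 4.0, 4.1, 4.3, 4.4, 4.5.
Count below 3.3: L = 10; count equal: E = 1; n = 22.
Percentile rank = 100·(10 + 0.5·1)/22 = 100·10.5/22 = 47.73.

47.7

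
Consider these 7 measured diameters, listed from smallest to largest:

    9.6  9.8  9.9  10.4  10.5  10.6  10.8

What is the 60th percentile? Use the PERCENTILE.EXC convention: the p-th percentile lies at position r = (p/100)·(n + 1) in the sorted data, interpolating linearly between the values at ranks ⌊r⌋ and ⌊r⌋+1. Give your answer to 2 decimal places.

10.48

n = 7.
r = (60/100)·(7 + 1) = 4.8.
Rank 4 is 10.4 and rank 5 is 10.5.
Interpolate: 10.4 + 0.8·(10.5 − 10.4) = 10.4 + 0.8·0.1 = 10.48.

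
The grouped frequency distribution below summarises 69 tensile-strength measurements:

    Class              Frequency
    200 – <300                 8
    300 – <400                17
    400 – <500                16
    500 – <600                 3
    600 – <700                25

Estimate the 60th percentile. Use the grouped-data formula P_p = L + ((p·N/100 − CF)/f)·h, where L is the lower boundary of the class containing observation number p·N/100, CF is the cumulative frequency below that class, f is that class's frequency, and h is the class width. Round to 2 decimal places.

N = 69; target position k = 60/100 · 69 = 41.4.
Cumulative frequencies: 8, 25, 41, 44, 69.
Observation 41.4 falls in the class 500 – <600.
L = 500, CF = 41, f = 3, h = 100.
P60 = 500 + ((41.4 − 41)/3)·100 = 500 + 13.3333 = 513.333.

513.33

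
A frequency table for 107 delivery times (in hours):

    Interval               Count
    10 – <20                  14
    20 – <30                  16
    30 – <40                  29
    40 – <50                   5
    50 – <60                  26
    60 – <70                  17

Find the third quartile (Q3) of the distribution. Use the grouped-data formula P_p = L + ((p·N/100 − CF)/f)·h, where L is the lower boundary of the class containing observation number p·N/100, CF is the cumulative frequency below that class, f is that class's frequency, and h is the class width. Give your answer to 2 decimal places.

56.25

N = 107; target position k = 75/100 · 107 = 80.25.
Cumulative frequencies: 14, 30, 59, 64, 90, 107.
Observation 80.25 falls in the class 50 – <60.
L = 50, CF = 64, f = 26, h = 10.
P75 = 50 + ((80.25 − 64)/26)·10 = 50 + 6.25 = 56.25.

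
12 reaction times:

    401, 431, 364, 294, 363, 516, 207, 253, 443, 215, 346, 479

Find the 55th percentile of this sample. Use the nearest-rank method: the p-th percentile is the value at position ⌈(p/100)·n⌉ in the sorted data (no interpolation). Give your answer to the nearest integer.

Sorted: 207, 215, 253, 294, 346, 363, 364, 401, 431, 443, 479, 516.
n = 12.
Position = ⌈55/100 · 12⌉ = ⌈6.6⌉ = 7.
The value at rank 7 is 364.

364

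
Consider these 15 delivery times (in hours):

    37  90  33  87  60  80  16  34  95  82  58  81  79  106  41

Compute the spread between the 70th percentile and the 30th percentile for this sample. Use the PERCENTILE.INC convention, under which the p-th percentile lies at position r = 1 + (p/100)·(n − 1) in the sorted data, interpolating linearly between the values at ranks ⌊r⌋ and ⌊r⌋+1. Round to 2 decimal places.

37.40

Sorted: 16, 33, 34, 37, 41, 58, 60, 79, 80, 81, 82, 87, 90, 95, 106.
n = 15.
P30: r = 5.2; ranks 5–6 are 41, 58; interpolating gives 44.4.
P70: r = 10.8; ranks 10–11 are 81, 82; interpolating gives 81.8.
Difference: 81.8 − 44.4 = 37.4.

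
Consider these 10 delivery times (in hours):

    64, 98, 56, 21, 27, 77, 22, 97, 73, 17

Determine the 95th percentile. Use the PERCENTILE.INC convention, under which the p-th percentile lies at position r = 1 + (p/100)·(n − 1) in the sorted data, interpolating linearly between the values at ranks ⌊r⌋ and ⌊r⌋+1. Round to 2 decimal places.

97.55

Sorted: 17, 21, 22, 27, 56, 64, 73, 77, 97, 98.
n = 10.
r = 1 + (95/100)·(10 − 1) = 1 + 8.55 = 9.55.
Rank 9 is 97 and rank 10 is 98.
Interpolate: 97 + 0.55·(98 − 97) = 97 + 0.55·1 = 97.55.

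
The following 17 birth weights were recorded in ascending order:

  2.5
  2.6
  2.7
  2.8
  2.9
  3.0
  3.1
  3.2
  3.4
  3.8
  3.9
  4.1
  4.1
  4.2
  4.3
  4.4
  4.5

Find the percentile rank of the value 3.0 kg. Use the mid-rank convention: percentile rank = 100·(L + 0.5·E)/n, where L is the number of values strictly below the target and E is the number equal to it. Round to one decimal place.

32.4

Count below 3.0: L = 5; count equal: E = 1; n = 17.
Percentile rank = 100·(5 + 0.5·1)/17 = 100·5.5/17 = 32.35.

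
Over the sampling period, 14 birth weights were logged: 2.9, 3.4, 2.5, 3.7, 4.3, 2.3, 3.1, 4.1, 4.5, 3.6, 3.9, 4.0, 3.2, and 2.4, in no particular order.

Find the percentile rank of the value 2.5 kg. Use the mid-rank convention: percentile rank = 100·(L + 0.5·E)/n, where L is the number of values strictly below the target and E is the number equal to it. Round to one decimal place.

17.9

Sorted: 2.3, 2.4, 2.5, 2.9, 3.1, 3.2, 3.4, 3.6, 3.7, 3.9, 4.0, 4.1, 4.3, 4.5.
Count below 2.5: L = 2; count equal: E = 1; n = 14.
Percentile rank = 100·(2 + 0.5·1)/14 = 100·2.5/14 = 17.86.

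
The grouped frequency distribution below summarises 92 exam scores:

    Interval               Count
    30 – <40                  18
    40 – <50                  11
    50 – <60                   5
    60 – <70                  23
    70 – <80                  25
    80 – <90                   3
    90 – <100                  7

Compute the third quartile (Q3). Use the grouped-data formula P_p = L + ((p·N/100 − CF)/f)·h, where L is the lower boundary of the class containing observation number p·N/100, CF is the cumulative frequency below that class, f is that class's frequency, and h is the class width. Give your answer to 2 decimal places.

74.80

N = 92; target position k = 75/100 · 92 = 69.
Cumulative frequencies: 18, 29, 34, 57, 82, 85, 92.
Observation 69 falls in the class 70 – <80.
L = 70, CF = 57, f = 25, h = 10.
P75 = 70 + ((69 − 57)/25)·10 = 70 + 4.8 = 74.8.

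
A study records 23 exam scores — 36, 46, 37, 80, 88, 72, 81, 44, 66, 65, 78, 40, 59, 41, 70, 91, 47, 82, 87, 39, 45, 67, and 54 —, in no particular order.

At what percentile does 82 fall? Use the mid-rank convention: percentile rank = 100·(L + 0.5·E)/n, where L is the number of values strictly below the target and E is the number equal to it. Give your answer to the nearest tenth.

84.8

Sorted: 36, 37, 39, 40, 41, 44, 45, 46, 47, 54, 59, 65, 66, 67, 70, 72, 78, 80, 81, 82, 87, 88, 91.
Count below 82: L = 19; count equal: E = 1; n = 23.
Percentile rank = 100·(19 + 0.5·1)/23 = 100·19.5/23 = 84.78.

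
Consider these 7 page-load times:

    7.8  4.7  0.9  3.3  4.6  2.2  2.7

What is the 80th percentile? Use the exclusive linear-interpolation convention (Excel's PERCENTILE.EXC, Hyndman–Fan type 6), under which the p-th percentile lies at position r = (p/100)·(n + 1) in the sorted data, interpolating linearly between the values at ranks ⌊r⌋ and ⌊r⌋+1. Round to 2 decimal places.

5.94

Sorted: 0.9, 2.2, 2.7, 3.3, 4.6, 4.7, 7.8.
n = 7.
r = (80/100)·(7 + 1) = 6.4.
Rank 6 is 4.7 and rank 7 is 7.8.
Interpolate: 4.7 + 0.4·(7.8 − 4.7) = 4.7 + 0.4·3.1 = 5.94.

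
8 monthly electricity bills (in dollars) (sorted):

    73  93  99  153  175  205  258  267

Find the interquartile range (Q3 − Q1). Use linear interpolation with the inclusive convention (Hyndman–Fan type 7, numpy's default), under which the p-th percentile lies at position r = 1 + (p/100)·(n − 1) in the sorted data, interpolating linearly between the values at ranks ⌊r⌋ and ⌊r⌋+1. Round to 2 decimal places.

120.75

n = 8.
P25: r = 2.75; ranks 2–3 are 93, 99; interpolating gives 97.5.
P75: r = 6.25; ranks 6–7 are 205, 258; interpolating gives 218.25.
Difference: 218.25 − 97.5 = 120.75.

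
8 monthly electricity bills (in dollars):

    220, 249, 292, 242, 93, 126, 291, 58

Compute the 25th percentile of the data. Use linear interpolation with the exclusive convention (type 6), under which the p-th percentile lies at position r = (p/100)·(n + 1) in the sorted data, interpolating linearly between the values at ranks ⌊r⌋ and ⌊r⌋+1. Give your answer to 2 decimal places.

101.25

Sorted: 58, 93, 126, 220, 242, 249, 291, 292.
n = 8.
r = (25/100)·(8 + 1) = 2.25.
Rank 2 is 93 and rank 3 is 126.
Interpolate: 93 + 0.25·(126 − 93) = 93 + 0.25·33 = 101.25.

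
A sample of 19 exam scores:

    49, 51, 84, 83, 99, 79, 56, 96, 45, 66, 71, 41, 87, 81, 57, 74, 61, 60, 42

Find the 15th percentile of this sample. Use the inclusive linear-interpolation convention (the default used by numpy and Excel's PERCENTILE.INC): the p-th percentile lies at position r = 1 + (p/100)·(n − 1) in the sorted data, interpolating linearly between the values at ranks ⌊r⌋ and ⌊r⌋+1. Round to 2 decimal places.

Sorted: 41, 42, 45, 49, 51, 56, 57, 60, 61, 66, 71, 74, 79, 81, 83, 84, 87, 96, 99.
n = 19.
r = 1 + (15/100)·(19 − 1) = 1 + 2.7 = 3.7.
Rank 3 is 45 and rank 4 is 49.
Interpolate: 45 + 0.7·(49 − 45) = 45 + 0.7·4 = 47.8.

47.80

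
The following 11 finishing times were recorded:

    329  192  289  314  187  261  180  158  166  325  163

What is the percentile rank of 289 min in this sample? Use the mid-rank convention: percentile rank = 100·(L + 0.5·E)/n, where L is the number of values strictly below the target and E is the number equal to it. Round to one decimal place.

Sorted: 158, 163, 166, 180, 187, 192, 261, 289, 314, 325, 329.
Count below 289: L = 7; count equal: E = 1; n = 11.
Percentile rank = 100·(7 + 0.5·1)/11 = 100·7.5/11 = 68.18.

68.2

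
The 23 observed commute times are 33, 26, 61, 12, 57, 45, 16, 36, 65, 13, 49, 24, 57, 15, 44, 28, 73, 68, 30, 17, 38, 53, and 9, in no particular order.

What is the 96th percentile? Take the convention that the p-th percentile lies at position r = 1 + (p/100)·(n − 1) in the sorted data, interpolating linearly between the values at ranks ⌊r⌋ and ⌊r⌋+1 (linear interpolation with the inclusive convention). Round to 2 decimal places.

Sorted: 9, 12, 13, 15, 16, 17, 24, 26, 28, 30, 33, 36, 38, 44, 45, 49, 53, 57, 57, 61, 65, 68, 73.
n = 23.
r = 1 + (96/100)·(23 − 1) = 1 + 21.12 = 22.12.
Rank 22 is 68 and rank 23 is 73.
Interpolate: 68 + 0.12·(73 − 68) = 68 + 0.12·5 = 68.6.

68.60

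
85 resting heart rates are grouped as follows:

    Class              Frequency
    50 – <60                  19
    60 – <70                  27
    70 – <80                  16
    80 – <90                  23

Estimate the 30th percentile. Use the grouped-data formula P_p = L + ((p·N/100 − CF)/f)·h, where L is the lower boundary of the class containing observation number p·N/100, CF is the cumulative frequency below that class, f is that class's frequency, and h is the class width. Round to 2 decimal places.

N = 85; target position k = 30/100 · 85 = 25.5.
Cumulative frequencies: 19, 46, 62, 85.
Observation 25.5 falls in the class 60 – <70.
L = 60, CF = 19, f = 27, h = 10.
P30 = 60 + ((25.5 − 19)/27)·10 = 60 + 2.40741 = 62.4074.

62.41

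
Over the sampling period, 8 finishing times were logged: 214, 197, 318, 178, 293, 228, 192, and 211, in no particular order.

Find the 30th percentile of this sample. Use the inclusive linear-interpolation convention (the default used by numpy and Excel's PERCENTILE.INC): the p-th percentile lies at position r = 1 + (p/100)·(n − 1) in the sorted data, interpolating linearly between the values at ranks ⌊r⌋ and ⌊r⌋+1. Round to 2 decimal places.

Sorted: 178, 192, 197, 211, 214, 228, 293, 318.
n = 8.
r = 1 + (30/100)·(8 − 1) = 1 + 2.1 = 3.1.
Rank 3 is 197 and rank 4 is 211.
Interpolate: 197 + 0.1·(211 − 197) = 197 + 0.1·14 = 198.4.

198.40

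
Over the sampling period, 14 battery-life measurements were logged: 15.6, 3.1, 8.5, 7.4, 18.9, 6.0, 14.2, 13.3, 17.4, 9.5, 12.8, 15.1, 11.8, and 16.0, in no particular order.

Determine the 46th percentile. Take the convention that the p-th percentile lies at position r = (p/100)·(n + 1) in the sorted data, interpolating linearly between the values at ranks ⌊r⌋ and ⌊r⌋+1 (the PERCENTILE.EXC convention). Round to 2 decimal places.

Sorted: 3.1, 6.0, 7.4, 8.5, 9.5, 11.8, 12.8, 13.3, 14.2, 15.1, 15.6, 16.0, 17.4, 18.9.
n = 14.
r = (46/100)·(14 + 1) = 6.9.
Rank 6 is 11.8 and rank 7 is 12.8.
Interpolate: 11.8 + 0.9·(12.8 − 11.8) = 11.8 + 0.9·1 = 12.7.

12.70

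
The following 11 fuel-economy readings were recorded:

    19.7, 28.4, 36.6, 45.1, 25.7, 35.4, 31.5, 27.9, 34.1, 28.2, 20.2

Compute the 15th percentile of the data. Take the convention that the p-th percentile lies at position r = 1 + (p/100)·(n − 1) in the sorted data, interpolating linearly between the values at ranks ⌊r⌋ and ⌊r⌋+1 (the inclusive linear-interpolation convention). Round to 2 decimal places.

Sorted: 19.7, 20.2, 25.7, 27.9, 28.2, 28.4, 31.5, 34.1, 35.4, 36.6, 45.1.
n = 11.
r = 1 + (15/100)·(11 − 1) = 1 + 1.5 = 2.5.
Rank 2 is 20.2 and rank 3 is 25.7.
Interpolate: 20.2 + 0.5·(25.7 − 20.2) = 20.2 + 0.5·5.5 = 22.95.

22.95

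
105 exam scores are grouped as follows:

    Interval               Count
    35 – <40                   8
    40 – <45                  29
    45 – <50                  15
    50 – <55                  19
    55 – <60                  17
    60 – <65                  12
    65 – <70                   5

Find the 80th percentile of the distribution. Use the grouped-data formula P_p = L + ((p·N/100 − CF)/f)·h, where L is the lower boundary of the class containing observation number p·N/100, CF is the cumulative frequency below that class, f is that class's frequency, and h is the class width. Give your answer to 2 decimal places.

58.82

N = 105; target position k = 80/100 · 105 = 84.
Cumulative frequencies: 8, 37, 52, 71, 88, 100, 105.
Observation 84 falls in the class 55 – <60.
L = 55, CF = 71, f = 17, h = 5.
P80 = 55 + ((84 − 71)/17)·5 = 55 + 3.82353 = 58.8235.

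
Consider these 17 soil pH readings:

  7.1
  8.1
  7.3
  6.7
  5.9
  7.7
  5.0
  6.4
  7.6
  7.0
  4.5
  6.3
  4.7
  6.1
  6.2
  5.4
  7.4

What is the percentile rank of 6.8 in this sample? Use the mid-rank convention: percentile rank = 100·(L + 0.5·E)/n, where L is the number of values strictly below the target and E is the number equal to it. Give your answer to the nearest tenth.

58.8

Sorted: 4.5, 4.7, 5.0, 5.4, 5.9, 6.1, 6.2, 6.3, 6.4, 6.7, 7.0, 7.1, 7.3, 7.4, 7.6, 7.7, 8.1.
Count below 6.8: L = 10; count equal: E = 0; n = 17.
Percentile rank = 100·(10 + 0.5·0)/17 = 100·10/17 = 58.82.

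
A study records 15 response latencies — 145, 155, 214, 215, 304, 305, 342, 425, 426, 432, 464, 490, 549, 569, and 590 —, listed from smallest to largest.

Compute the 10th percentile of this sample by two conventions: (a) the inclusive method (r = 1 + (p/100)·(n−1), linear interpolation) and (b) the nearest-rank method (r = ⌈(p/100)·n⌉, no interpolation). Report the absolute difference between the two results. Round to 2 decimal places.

23.60

n = 15.
(a) r = 2.4; between ranks 2 (155) and 3 (214): 178.6.
(b) the nearest-rank method: rank 2 → 155.
|178.6 − 155| = 23.6.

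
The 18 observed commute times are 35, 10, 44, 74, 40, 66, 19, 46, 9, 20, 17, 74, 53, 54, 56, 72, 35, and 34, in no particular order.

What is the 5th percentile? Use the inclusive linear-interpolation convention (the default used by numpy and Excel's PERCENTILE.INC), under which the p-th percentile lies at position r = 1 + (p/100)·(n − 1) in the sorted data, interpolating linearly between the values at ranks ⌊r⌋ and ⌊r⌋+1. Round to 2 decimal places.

9.85

Sorted: 9, 10, 17, 19, 20, 34, 35, 35, 40, 44, 46, 53, 54, 56, 66, 72, 74, 74.
n = 18.
r = 1 + (5/100)·(18 − 1) = 1 + 0.85 = 1.85.
Rank 1 is 9 and rank 2 is 10.
Interpolate: 9 + 0.85·(10 − 9) = 9 + 0.85·1 = 9.85.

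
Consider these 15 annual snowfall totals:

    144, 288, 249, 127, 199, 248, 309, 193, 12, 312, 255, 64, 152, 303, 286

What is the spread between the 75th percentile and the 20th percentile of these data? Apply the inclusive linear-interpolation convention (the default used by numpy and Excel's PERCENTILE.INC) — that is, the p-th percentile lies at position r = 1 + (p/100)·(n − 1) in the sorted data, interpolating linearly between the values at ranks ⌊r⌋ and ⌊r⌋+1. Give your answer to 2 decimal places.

Sorted: 12, 64, 127, 144, 152, 193, 199, 248, 249, 255, 286, 288, 303, 309, 312.
n = 15.
P20: r = 3.8; ranks 3–4 are 127, 144; interpolating gives 140.6.
P75: r = 11.5; ranks 11–12 are 286, 288; interpolating gives 287.
Difference: 287 − 140.6 = 146.4.

146.40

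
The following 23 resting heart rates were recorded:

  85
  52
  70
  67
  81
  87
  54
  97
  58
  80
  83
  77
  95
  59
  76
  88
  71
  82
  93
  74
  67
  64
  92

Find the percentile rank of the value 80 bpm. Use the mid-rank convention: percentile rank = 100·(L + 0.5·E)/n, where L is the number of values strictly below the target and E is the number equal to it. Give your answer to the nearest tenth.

Sorted: 52, 54, 58, 59, 64, 67, 67, 70, 71, 74, 76, 77, 80, 81, 82, 83, 85, 87, 88, 92, 93, 95, 97.
Count below 80: L = 12; count equal: E = 1; n = 23.
Percentile rank = 100·(12 + 0.5·1)/23 = 100·12.5/23 = 54.35.

54.3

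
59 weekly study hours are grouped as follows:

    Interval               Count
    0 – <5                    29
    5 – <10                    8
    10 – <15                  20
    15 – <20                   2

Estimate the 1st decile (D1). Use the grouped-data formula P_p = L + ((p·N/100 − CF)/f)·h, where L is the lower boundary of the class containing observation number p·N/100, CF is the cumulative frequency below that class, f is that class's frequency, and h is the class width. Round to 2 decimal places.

1.02

N = 59; target position k = 10/100 · 59 = 5.9.
Cumulative frequencies: 29, 37, 57, 59.
Observation 5.9 falls in the class 0 – <5.
L = 0, CF = 0, f = 29, h = 5.
P10 = 0 + ((5.9 − 0)/29)·5 = 0 + 1.01724 = 1.01724.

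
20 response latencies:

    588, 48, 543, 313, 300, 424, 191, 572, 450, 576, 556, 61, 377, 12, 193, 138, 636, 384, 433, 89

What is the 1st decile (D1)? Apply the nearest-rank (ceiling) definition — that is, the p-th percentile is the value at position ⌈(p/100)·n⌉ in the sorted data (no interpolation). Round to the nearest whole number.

48

Sorted: 12, 48, 61, 89, 138, 191, 193, 300, 313, 377, 384, 424, 433, 450, 543, 556, 572, 576, 588, 636.
n = 20.
Position = ⌈10/100 · 20⌉ = ⌈2⌉ = 2.
The value at rank 2 is 48.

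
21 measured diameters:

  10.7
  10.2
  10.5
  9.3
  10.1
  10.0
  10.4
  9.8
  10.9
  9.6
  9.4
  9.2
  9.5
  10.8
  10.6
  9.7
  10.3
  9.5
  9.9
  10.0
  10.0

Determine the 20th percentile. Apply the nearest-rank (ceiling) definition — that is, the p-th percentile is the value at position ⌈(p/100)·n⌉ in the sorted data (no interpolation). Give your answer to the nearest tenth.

9.5

Sorted: 9.2, 9.3, 9.4, 9.5, 9.5, 9.6, 9.7, 9.8, 9.9, 10.0, 10.0, 10.0, 10.1, 10.2, 10.3, 10.4, 10.5, 10.6, 10.7, 10.8, 10.9.
n = 21.
Position = ⌈20/100 · 21⌉ = ⌈4.2⌉ = 5.
The value at rank 5 is 9.5.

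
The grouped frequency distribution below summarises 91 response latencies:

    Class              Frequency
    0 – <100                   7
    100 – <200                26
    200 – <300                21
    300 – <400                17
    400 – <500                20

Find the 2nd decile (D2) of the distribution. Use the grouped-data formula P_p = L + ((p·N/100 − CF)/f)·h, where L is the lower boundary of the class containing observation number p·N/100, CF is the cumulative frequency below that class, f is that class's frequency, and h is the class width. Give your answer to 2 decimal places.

143.08

N = 91; target position k = 20/100 · 91 = 18.2.
Cumulative frequencies: 7, 33, 54, 71, 91.
Observation 18.2 falls in the class 100 – <200.
L = 100, CF = 7, f = 26, h = 100.
P20 = 100 + ((18.2 − 7)/26)·100 = 100 + 43.0769 = 143.077.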